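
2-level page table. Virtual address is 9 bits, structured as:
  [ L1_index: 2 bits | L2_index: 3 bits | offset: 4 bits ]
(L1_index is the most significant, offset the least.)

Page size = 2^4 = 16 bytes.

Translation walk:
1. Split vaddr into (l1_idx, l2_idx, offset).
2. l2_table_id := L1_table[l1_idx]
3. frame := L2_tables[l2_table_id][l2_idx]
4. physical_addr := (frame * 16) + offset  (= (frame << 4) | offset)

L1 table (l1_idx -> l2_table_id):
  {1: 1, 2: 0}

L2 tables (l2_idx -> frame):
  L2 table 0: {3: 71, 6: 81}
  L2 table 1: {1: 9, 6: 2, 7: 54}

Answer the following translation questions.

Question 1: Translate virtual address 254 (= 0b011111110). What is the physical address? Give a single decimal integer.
vaddr = 254 = 0b011111110
Split: l1_idx=1, l2_idx=7, offset=14
L1[1] = 1
L2[1][7] = 54
paddr = 54 * 16 + 14 = 878

Answer: 878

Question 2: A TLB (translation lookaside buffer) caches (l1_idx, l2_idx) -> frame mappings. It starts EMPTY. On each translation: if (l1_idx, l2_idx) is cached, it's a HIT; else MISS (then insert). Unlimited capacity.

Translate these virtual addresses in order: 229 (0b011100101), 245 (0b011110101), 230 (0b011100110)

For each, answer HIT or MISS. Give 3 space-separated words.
vaddr=229: (1,6) not in TLB -> MISS, insert
vaddr=245: (1,7) not in TLB -> MISS, insert
vaddr=230: (1,6) in TLB -> HIT

Answer: MISS MISS HIT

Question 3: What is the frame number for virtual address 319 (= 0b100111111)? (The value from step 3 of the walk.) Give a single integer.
Answer: 71

Derivation:
vaddr = 319: l1_idx=2, l2_idx=3
L1[2] = 0; L2[0][3] = 71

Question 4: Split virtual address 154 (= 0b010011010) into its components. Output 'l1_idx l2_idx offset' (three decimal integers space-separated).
Answer: 1 1 10

Derivation:
vaddr = 154 = 0b010011010
  top 2 bits -> l1_idx = 1
  next 3 bits -> l2_idx = 1
  bottom 4 bits -> offset = 10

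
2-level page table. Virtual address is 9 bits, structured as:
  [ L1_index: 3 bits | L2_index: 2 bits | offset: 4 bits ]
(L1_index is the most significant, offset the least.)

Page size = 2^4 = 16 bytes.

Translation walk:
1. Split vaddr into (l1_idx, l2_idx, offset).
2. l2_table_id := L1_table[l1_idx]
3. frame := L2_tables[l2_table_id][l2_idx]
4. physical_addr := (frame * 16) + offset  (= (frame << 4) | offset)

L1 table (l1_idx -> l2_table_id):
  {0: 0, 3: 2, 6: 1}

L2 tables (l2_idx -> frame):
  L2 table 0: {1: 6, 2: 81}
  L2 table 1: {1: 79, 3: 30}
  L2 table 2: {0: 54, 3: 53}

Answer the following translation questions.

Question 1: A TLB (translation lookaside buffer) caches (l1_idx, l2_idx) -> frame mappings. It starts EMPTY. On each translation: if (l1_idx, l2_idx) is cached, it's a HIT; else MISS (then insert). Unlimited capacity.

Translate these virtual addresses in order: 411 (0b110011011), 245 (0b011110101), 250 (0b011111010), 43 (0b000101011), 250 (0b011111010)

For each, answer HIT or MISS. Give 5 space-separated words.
vaddr=411: (6,1) not in TLB -> MISS, insert
vaddr=245: (3,3) not in TLB -> MISS, insert
vaddr=250: (3,3) in TLB -> HIT
vaddr=43: (0,2) not in TLB -> MISS, insert
vaddr=250: (3,3) in TLB -> HIT

Answer: MISS MISS HIT MISS HIT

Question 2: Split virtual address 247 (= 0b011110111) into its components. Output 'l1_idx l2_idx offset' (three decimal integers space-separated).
vaddr = 247 = 0b011110111
  top 3 bits -> l1_idx = 3
  next 2 bits -> l2_idx = 3
  bottom 4 bits -> offset = 7

Answer: 3 3 7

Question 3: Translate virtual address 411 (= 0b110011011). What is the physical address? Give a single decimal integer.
vaddr = 411 = 0b110011011
Split: l1_idx=6, l2_idx=1, offset=11
L1[6] = 1
L2[1][1] = 79
paddr = 79 * 16 + 11 = 1275

Answer: 1275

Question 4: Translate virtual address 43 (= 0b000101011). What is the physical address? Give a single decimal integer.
vaddr = 43 = 0b000101011
Split: l1_idx=0, l2_idx=2, offset=11
L1[0] = 0
L2[0][2] = 81
paddr = 81 * 16 + 11 = 1307

Answer: 1307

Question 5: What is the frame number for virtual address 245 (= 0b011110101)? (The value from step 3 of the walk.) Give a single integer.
Answer: 53

Derivation:
vaddr = 245: l1_idx=3, l2_idx=3
L1[3] = 2; L2[2][3] = 53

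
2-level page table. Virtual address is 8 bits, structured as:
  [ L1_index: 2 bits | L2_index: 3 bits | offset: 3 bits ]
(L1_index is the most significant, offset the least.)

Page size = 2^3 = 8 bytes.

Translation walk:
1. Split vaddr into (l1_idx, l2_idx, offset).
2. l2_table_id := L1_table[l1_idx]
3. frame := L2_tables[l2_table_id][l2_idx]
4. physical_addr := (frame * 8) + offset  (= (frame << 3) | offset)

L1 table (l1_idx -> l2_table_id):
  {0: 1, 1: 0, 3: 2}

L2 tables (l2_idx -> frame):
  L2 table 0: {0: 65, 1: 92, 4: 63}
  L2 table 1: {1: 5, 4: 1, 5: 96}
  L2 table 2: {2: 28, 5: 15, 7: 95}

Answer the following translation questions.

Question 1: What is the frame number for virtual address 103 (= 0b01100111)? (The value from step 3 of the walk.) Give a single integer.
vaddr = 103: l1_idx=1, l2_idx=4
L1[1] = 0; L2[0][4] = 63

Answer: 63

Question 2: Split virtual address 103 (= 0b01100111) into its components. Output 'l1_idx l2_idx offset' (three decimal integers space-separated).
Answer: 1 4 7

Derivation:
vaddr = 103 = 0b01100111
  top 2 bits -> l1_idx = 1
  next 3 bits -> l2_idx = 4
  bottom 3 bits -> offset = 7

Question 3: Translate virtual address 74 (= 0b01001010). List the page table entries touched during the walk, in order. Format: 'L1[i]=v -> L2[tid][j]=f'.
Answer: L1[1]=0 -> L2[0][1]=92

Derivation:
vaddr = 74 = 0b01001010
Split: l1_idx=1, l2_idx=1, offset=2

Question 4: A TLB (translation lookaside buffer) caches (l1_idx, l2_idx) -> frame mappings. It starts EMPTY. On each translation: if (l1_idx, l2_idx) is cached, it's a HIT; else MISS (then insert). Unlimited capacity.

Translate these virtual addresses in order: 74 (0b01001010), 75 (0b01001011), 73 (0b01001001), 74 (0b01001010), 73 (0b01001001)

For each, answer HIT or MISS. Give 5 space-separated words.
Answer: MISS HIT HIT HIT HIT

Derivation:
vaddr=74: (1,1) not in TLB -> MISS, insert
vaddr=75: (1,1) in TLB -> HIT
vaddr=73: (1,1) in TLB -> HIT
vaddr=74: (1,1) in TLB -> HIT
vaddr=73: (1,1) in TLB -> HIT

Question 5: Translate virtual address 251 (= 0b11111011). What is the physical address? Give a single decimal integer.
vaddr = 251 = 0b11111011
Split: l1_idx=3, l2_idx=7, offset=3
L1[3] = 2
L2[2][7] = 95
paddr = 95 * 8 + 3 = 763

Answer: 763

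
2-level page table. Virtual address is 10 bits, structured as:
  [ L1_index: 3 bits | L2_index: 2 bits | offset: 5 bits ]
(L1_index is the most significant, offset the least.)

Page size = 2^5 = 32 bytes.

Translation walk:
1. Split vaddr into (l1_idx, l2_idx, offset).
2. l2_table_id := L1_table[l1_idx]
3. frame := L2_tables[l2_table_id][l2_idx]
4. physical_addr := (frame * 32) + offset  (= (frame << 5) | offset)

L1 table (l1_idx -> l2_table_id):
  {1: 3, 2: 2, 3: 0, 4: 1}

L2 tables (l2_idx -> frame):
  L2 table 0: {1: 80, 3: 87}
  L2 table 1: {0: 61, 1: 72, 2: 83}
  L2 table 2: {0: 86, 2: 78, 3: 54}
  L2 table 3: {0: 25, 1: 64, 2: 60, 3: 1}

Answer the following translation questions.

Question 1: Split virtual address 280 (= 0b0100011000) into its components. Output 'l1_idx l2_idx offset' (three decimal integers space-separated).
Answer: 2 0 24

Derivation:
vaddr = 280 = 0b0100011000
  top 3 bits -> l1_idx = 2
  next 2 bits -> l2_idx = 0
  bottom 5 bits -> offset = 24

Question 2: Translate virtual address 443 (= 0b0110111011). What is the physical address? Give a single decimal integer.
Answer: 2587

Derivation:
vaddr = 443 = 0b0110111011
Split: l1_idx=3, l2_idx=1, offset=27
L1[3] = 0
L2[0][1] = 80
paddr = 80 * 32 + 27 = 2587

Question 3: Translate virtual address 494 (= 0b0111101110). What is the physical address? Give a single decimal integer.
vaddr = 494 = 0b0111101110
Split: l1_idx=3, l2_idx=3, offset=14
L1[3] = 0
L2[0][3] = 87
paddr = 87 * 32 + 14 = 2798

Answer: 2798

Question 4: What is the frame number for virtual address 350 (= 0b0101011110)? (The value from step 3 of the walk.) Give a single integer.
Answer: 78

Derivation:
vaddr = 350: l1_idx=2, l2_idx=2
L1[2] = 2; L2[2][2] = 78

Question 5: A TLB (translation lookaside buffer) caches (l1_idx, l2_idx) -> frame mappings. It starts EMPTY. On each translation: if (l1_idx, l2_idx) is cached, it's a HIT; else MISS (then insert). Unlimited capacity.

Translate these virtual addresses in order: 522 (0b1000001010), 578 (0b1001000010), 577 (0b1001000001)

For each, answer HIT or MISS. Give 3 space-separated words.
vaddr=522: (4,0) not in TLB -> MISS, insert
vaddr=578: (4,2) not in TLB -> MISS, insert
vaddr=577: (4,2) in TLB -> HIT

Answer: MISS MISS HIT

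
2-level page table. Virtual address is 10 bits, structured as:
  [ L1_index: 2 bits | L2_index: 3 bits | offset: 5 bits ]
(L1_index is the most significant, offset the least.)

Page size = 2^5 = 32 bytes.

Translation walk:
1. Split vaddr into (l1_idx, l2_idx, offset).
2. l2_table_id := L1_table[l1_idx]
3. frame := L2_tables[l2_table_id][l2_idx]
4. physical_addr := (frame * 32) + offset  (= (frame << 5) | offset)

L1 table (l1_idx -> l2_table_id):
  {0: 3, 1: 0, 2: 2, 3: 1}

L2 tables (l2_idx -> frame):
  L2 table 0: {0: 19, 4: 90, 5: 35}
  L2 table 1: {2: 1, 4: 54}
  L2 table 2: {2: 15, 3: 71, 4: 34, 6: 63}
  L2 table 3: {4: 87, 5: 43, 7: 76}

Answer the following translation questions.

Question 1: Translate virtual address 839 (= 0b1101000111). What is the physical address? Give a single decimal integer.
vaddr = 839 = 0b1101000111
Split: l1_idx=3, l2_idx=2, offset=7
L1[3] = 1
L2[1][2] = 1
paddr = 1 * 32 + 7 = 39

Answer: 39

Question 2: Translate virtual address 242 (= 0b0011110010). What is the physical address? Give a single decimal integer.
Answer: 2450

Derivation:
vaddr = 242 = 0b0011110010
Split: l1_idx=0, l2_idx=7, offset=18
L1[0] = 3
L2[3][7] = 76
paddr = 76 * 32 + 18 = 2450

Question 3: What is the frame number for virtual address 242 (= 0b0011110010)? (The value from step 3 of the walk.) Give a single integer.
vaddr = 242: l1_idx=0, l2_idx=7
L1[0] = 3; L2[3][7] = 76

Answer: 76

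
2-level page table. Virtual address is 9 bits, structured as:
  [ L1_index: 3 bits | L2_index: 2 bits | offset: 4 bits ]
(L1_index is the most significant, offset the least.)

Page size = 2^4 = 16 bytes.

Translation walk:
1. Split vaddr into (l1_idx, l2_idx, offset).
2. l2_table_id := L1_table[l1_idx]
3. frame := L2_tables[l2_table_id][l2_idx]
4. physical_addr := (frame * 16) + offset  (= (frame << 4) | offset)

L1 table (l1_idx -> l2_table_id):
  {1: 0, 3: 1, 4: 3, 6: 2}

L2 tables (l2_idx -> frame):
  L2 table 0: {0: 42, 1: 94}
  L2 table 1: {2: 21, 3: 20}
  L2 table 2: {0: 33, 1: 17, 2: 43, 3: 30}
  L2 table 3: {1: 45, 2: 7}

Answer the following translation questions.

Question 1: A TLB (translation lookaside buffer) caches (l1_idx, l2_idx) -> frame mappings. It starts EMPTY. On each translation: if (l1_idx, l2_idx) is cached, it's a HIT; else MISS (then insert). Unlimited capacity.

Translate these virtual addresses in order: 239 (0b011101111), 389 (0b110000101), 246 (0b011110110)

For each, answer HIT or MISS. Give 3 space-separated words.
Answer: MISS MISS MISS

Derivation:
vaddr=239: (3,2) not in TLB -> MISS, insert
vaddr=389: (6,0) not in TLB -> MISS, insert
vaddr=246: (3,3) not in TLB -> MISS, insert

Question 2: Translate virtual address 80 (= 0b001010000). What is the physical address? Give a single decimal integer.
Answer: 1504

Derivation:
vaddr = 80 = 0b001010000
Split: l1_idx=1, l2_idx=1, offset=0
L1[1] = 0
L2[0][1] = 94
paddr = 94 * 16 + 0 = 1504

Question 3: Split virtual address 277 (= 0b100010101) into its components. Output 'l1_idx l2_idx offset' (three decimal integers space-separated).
vaddr = 277 = 0b100010101
  top 3 bits -> l1_idx = 4
  next 2 bits -> l2_idx = 1
  bottom 4 bits -> offset = 5

Answer: 4 1 5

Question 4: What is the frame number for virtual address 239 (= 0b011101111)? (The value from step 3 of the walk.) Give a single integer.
vaddr = 239: l1_idx=3, l2_idx=2
L1[3] = 1; L2[1][2] = 21

Answer: 21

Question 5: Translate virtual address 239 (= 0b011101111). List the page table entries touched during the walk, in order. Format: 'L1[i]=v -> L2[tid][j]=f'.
vaddr = 239 = 0b011101111
Split: l1_idx=3, l2_idx=2, offset=15

Answer: L1[3]=1 -> L2[1][2]=21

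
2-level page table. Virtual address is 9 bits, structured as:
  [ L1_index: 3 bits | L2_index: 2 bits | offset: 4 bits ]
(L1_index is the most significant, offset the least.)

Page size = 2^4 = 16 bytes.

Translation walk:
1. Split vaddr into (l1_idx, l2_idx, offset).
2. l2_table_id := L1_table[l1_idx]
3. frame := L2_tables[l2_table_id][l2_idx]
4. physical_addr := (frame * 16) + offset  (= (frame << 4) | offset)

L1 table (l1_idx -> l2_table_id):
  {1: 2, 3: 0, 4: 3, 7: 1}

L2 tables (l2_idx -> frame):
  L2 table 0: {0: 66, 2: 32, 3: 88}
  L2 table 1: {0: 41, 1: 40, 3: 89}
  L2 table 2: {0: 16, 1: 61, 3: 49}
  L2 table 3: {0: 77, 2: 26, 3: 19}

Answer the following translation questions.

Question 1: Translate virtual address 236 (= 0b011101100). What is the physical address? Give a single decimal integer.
vaddr = 236 = 0b011101100
Split: l1_idx=3, l2_idx=2, offset=12
L1[3] = 0
L2[0][2] = 32
paddr = 32 * 16 + 12 = 524

Answer: 524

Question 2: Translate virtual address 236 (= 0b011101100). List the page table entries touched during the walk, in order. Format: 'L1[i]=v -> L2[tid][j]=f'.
vaddr = 236 = 0b011101100
Split: l1_idx=3, l2_idx=2, offset=12

Answer: L1[3]=0 -> L2[0][2]=32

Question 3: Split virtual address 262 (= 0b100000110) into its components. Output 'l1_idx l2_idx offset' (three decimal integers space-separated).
vaddr = 262 = 0b100000110
  top 3 bits -> l1_idx = 4
  next 2 bits -> l2_idx = 0
  bottom 4 bits -> offset = 6

Answer: 4 0 6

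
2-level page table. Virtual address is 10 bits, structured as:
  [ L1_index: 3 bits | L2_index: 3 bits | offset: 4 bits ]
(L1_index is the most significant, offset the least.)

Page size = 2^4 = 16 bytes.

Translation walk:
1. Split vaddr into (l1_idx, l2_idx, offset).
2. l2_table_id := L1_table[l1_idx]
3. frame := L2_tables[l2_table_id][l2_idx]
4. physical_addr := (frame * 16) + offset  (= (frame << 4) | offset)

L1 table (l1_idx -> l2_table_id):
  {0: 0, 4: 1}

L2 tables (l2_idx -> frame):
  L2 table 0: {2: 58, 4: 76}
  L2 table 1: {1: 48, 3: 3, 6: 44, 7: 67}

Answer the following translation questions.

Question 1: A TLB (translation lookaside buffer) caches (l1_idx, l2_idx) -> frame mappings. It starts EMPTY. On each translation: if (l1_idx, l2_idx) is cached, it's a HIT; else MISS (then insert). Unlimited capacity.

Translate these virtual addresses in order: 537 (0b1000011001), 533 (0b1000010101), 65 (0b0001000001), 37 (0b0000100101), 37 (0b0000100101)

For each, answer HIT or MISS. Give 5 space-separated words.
vaddr=537: (4,1) not in TLB -> MISS, insert
vaddr=533: (4,1) in TLB -> HIT
vaddr=65: (0,4) not in TLB -> MISS, insert
vaddr=37: (0,2) not in TLB -> MISS, insert
vaddr=37: (0,2) in TLB -> HIT

Answer: MISS HIT MISS MISS HIT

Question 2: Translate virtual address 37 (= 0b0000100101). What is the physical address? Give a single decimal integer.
vaddr = 37 = 0b0000100101
Split: l1_idx=0, l2_idx=2, offset=5
L1[0] = 0
L2[0][2] = 58
paddr = 58 * 16 + 5 = 933

Answer: 933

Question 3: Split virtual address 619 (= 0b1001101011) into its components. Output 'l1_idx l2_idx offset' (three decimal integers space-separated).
vaddr = 619 = 0b1001101011
  top 3 bits -> l1_idx = 4
  next 3 bits -> l2_idx = 6
  bottom 4 bits -> offset = 11

Answer: 4 6 11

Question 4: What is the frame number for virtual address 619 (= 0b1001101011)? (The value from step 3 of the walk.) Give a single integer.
Answer: 44

Derivation:
vaddr = 619: l1_idx=4, l2_idx=6
L1[4] = 1; L2[1][6] = 44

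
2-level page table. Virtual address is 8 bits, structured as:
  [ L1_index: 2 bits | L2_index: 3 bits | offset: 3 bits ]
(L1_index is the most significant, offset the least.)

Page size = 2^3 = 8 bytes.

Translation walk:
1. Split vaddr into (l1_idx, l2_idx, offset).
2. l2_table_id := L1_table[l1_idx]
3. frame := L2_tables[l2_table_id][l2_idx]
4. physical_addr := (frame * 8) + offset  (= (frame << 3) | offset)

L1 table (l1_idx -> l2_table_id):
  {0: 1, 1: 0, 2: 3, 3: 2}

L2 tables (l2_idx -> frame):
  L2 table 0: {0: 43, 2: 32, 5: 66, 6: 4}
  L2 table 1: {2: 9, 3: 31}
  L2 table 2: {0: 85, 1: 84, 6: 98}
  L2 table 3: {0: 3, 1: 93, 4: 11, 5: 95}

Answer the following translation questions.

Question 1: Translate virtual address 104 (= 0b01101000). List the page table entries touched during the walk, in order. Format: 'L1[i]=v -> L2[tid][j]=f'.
vaddr = 104 = 0b01101000
Split: l1_idx=1, l2_idx=5, offset=0

Answer: L1[1]=0 -> L2[0][5]=66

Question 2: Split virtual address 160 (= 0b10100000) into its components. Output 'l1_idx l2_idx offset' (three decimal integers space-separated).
vaddr = 160 = 0b10100000
  top 2 bits -> l1_idx = 2
  next 3 bits -> l2_idx = 4
  bottom 3 bits -> offset = 0

Answer: 2 4 0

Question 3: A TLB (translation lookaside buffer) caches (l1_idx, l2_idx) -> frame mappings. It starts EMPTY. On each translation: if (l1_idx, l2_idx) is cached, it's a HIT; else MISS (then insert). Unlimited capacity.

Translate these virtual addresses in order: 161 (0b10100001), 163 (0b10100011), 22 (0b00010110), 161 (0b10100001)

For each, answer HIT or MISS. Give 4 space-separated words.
Answer: MISS HIT MISS HIT

Derivation:
vaddr=161: (2,4) not in TLB -> MISS, insert
vaddr=163: (2,4) in TLB -> HIT
vaddr=22: (0,2) not in TLB -> MISS, insert
vaddr=161: (2,4) in TLB -> HIT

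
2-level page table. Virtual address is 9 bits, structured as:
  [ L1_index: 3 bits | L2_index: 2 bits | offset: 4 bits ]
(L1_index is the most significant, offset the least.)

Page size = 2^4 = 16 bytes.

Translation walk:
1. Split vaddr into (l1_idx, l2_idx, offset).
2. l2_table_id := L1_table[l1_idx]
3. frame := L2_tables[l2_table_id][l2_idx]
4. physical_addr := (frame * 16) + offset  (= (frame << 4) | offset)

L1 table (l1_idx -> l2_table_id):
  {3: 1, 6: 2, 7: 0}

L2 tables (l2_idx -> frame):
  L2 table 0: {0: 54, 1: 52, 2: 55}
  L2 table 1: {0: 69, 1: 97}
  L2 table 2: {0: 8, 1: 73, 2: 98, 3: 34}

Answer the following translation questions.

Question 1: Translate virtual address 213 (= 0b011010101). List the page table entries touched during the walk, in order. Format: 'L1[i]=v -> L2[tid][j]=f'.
vaddr = 213 = 0b011010101
Split: l1_idx=3, l2_idx=1, offset=5

Answer: L1[3]=1 -> L2[1][1]=97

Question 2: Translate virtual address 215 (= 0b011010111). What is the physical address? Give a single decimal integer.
vaddr = 215 = 0b011010111
Split: l1_idx=3, l2_idx=1, offset=7
L1[3] = 1
L2[1][1] = 97
paddr = 97 * 16 + 7 = 1559

Answer: 1559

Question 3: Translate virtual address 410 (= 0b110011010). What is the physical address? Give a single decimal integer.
vaddr = 410 = 0b110011010
Split: l1_idx=6, l2_idx=1, offset=10
L1[6] = 2
L2[2][1] = 73
paddr = 73 * 16 + 10 = 1178

Answer: 1178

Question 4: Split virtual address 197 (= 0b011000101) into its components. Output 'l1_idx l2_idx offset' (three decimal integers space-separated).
vaddr = 197 = 0b011000101
  top 3 bits -> l1_idx = 3
  next 2 bits -> l2_idx = 0
  bottom 4 bits -> offset = 5

Answer: 3 0 5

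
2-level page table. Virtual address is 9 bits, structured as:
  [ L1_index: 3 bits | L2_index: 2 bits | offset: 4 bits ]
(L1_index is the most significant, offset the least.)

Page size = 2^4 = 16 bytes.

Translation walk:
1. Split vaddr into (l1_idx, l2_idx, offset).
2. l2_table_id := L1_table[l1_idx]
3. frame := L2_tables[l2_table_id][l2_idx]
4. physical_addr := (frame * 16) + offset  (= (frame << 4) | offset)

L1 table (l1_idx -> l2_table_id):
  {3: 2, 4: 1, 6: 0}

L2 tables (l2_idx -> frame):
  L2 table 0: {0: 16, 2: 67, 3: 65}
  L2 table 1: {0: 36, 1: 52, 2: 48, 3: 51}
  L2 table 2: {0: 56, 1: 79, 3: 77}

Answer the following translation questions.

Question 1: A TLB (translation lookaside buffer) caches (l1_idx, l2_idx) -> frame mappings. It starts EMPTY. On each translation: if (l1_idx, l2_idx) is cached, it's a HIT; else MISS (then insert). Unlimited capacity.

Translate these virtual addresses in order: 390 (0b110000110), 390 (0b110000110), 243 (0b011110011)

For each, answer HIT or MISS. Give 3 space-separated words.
Answer: MISS HIT MISS

Derivation:
vaddr=390: (6,0) not in TLB -> MISS, insert
vaddr=390: (6,0) in TLB -> HIT
vaddr=243: (3,3) not in TLB -> MISS, insert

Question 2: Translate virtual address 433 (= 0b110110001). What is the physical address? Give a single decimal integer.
Answer: 1041

Derivation:
vaddr = 433 = 0b110110001
Split: l1_idx=6, l2_idx=3, offset=1
L1[6] = 0
L2[0][3] = 65
paddr = 65 * 16 + 1 = 1041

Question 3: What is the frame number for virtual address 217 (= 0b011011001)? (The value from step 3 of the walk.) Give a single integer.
vaddr = 217: l1_idx=3, l2_idx=1
L1[3] = 2; L2[2][1] = 79

Answer: 79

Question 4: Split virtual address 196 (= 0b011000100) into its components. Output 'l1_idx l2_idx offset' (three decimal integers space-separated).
vaddr = 196 = 0b011000100
  top 3 bits -> l1_idx = 3
  next 2 bits -> l2_idx = 0
  bottom 4 bits -> offset = 4

Answer: 3 0 4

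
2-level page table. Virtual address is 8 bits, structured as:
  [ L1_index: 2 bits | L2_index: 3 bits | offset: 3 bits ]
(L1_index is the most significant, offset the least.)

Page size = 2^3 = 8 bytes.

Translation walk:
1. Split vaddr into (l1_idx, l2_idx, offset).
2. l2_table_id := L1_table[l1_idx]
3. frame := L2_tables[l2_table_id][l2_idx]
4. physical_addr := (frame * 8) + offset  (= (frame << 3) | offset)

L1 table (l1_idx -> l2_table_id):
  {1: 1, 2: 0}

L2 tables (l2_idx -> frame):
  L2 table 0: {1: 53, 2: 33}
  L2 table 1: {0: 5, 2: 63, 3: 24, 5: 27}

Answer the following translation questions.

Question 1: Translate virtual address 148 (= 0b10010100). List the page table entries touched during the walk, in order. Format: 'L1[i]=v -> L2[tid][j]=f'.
vaddr = 148 = 0b10010100
Split: l1_idx=2, l2_idx=2, offset=4

Answer: L1[2]=0 -> L2[0][2]=33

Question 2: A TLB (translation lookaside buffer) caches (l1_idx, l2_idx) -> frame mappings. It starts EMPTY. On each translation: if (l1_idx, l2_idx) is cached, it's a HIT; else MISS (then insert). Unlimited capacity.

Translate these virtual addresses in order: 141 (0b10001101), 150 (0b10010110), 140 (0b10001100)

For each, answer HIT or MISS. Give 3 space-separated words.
Answer: MISS MISS HIT

Derivation:
vaddr=141: (2,1) not in TLB -> MISS, insert
vaddr=150: (2,2) not in TLB -> MISS, insert
vaddr=140: (2,1) in TLB -> HIT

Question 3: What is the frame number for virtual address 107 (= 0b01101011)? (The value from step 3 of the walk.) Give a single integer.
Answer: 27

Derivation:
vaddr = 107: l1_idx=1, l2_idx=5
L1[1] = 1; L2[1][5] = 27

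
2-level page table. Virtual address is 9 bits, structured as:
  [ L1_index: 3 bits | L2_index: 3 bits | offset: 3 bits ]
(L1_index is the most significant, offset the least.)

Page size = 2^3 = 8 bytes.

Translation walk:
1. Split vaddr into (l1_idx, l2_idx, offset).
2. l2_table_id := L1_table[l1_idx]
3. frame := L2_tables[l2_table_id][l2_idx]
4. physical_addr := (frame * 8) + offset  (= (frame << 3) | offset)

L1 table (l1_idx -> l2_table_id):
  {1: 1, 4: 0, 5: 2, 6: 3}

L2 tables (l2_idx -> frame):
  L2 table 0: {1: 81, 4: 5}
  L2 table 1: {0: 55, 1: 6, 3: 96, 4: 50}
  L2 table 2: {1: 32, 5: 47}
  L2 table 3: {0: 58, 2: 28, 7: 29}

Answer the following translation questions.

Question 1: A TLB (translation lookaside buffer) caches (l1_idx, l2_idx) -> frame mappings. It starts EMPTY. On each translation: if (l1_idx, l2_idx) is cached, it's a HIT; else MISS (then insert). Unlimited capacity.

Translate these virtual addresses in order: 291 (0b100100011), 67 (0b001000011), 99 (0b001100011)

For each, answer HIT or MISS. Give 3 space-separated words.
Answer: MISS MISS MISS

Derivation:
vaddr=291: (4,4) not in TLB -> MISS, insert
vaddr=67: (1,0) not in TLB -> MISS, insert
vaddr=99: (1,4) not in TLB -> MISS, insert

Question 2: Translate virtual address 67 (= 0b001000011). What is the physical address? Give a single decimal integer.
Answer: 443

Derivation:
vaddr = 67 = 0b001000011
Split: l1_idx=1, l2_idx=0, offset=3
L1[1] = 1
L2[1][0] = 55
paddr = 55 * 8 + 3 = 443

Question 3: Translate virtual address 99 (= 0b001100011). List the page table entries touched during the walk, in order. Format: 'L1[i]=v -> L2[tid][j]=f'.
Answer: L1[1]=1 -> L2[1][4]=50

Derivation:
vaddr = 99 = 0b001100011
Split: l1_idx=1, l2_idx=4, offset=3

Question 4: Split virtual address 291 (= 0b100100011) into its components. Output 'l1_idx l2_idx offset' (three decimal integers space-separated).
vaddr = 291 = 0b100100011
  top 3 bits -> l1_idx = 4
  next 3 bits -> l2_idx = 4
  bottom 3 bits -> offset = 3

Answer: 4 4 3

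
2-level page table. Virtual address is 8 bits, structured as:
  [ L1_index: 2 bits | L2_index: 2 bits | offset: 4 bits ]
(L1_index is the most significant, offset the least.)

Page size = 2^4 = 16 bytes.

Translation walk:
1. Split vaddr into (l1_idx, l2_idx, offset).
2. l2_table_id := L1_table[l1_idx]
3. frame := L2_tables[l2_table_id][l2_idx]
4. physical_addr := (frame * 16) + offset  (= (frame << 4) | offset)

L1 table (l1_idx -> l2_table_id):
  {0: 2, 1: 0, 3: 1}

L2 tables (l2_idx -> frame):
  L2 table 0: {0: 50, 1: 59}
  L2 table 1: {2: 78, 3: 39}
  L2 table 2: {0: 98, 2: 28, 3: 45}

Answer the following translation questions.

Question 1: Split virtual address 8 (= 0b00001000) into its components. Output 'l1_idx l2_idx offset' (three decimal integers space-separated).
vaddr = 8 = 0b00001000
  top 2 bits -> l1_idx = 0
  next 2 bits -> l2_idx = 0
  bottom 4 bits -> offset = 8

Answer: 0 0 8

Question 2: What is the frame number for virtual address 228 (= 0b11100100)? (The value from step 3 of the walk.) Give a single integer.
vaddr = 228: l1_idx=3, l2_idx=2
L1[3] = 1; L2[1][2] = 78

Answer: 78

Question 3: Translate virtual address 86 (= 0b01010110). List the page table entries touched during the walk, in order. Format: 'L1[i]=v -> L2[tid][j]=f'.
Answer: L1[1]=0 -> L2[0][1]=59

Derivation:
vaddr = 86 = 0b01010110
Split: l1_idx=1, l2_idx=1, offset=6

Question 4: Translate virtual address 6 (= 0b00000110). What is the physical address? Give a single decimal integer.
vaddr = 6 = 0b00000110
Split: l1_idx=0, l2_idx=0, offset=6
L1[0] = 2
L2[2][0] = 98
paddr = 98 * 16 + 6 = 1574

Answer: 1574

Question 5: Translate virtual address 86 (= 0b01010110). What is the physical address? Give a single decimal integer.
vaddr = 86 = 0b01010110
Split: l1_idx=1, l2_idx=1, offset=6
L1[1] = 0
L2[0][1] = 59
paddr = 59 * 16 + 6 = 950

Answer: 950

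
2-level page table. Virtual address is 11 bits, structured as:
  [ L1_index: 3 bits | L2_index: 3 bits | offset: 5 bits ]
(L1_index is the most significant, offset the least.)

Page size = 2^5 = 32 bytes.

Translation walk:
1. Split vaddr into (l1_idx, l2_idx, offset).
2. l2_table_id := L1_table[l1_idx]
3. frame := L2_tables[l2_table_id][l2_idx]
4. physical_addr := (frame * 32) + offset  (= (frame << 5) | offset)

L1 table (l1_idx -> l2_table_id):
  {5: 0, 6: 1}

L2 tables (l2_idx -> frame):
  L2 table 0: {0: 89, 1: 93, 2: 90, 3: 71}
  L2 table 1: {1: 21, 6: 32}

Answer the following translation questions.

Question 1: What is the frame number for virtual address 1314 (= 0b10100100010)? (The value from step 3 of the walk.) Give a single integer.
Answer: 93

Derivation:
vaddr = 1314: l1_idx=5, l2_idx=1
L1[5] = 0; L2[0][1] = 93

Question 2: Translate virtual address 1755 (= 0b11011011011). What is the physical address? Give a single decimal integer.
Answer: 1051

Derivation:
vaddr = 1755 = 0b11011011011
Split: l1_idx=6, l2_idx=6, offset=27
L1[6] = 1
L2[1][6] = 32
paddr = 32 * 32 + 27 = 1051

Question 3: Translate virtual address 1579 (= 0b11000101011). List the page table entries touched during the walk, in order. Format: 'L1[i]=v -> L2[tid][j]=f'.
Answer: L1[6]=1 -> L2[1][1]=21

Derivation:
vaddr = 1579 = 0b11000101011
Split: l1_idx=6, l2_idx=1, offset=11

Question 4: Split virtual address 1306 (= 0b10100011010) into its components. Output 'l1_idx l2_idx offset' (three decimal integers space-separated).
Answer: 5 0 26

Derivation:
vaddr = 1306 = 0b10100011010
  top 3 bits -> l1_idx = 5
  next 3 bits -> l2_idx = 0
  bottom 5 bits -> offset = 26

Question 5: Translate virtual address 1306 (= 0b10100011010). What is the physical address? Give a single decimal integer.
vaddr = 1306 = 0b10100011010
Split: l1_idx=5, l2_idx=0, offset=26
L1[5] = 0
L2[0][0] = 89
paddr = 89 * 32 + 26 = 2874

Answer: 2874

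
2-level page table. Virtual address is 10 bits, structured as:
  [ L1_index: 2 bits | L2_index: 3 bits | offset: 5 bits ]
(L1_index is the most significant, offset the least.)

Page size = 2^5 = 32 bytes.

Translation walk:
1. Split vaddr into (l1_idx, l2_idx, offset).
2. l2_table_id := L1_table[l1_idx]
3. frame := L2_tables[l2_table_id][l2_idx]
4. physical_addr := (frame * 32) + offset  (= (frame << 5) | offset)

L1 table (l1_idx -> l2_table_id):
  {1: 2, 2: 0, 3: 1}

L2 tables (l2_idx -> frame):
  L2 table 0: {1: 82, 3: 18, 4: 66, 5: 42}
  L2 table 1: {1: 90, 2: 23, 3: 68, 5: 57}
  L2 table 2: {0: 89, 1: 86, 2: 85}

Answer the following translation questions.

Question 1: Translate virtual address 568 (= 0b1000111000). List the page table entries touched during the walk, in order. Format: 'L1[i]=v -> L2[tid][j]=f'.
Answer: L1[2]=0 -> L2[0][1]=82

Derivation:
vaddr = 568 = 0b1000111000
Split: l1_idx=2, l2_idx=1, offset=24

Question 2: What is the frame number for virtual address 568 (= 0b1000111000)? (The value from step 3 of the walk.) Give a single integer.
Answer: 82

Derivation:
vaddr = 568: l1_idx=2, l2_idx=1
L1[2] = 0; L2[0][1] = 82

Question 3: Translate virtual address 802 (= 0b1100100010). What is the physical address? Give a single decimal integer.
Answer: 2882

Derivation:
vaddr = 802 = 0b1100100010
Split: l1_idx=3, l2_idx=1, offset=2
L1[3] = 1
L2[1][1] = 90
paddr = 90 * 32 + 2 = 2882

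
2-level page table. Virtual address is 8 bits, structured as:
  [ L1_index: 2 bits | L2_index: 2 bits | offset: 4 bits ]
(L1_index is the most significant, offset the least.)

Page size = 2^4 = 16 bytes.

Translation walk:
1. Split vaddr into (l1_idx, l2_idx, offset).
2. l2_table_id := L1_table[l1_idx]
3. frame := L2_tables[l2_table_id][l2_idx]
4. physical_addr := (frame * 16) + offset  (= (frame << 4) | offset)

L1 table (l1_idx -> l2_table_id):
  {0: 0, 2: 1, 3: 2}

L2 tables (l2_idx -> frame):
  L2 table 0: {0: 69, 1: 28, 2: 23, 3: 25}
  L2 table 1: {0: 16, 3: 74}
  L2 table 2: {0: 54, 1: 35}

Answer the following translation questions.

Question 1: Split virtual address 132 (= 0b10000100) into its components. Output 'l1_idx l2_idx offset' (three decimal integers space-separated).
Answer: 2 0 4

Derivation:
vaddr = 132 = 0b10000100
  top 2 bits -> l1_idx = 2
  next 2 bits -> l2_idx = 0
  bottom 4 bits -> offset = 4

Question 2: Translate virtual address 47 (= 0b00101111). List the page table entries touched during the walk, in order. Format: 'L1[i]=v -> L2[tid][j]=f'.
vaddr = 47 = 0b00101111
Split: l1_idx=0, l2_idx=2, offset=15

Answer: L1[0]=0 -> L2[0][2]=23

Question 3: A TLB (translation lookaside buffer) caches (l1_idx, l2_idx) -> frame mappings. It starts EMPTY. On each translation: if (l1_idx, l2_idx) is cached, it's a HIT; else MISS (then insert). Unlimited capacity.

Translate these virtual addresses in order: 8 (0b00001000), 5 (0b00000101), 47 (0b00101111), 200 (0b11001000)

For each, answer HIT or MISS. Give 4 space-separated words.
vaddr=8: (0,0) not in TLB -> MISS, insert
vaddr=5: (0,0) in TLB -> HIT
vaddr=47: (0,2) not in TLB -> MISS, insert
vaddr=200: (3,0) not in TLB -> MISS, insert

Answer: MISS HIT MISS MISS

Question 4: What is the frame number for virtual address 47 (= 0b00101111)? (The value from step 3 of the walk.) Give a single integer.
Answer: 23

Derivation:
vaddr = 47: l1_idx=0, l2_idx=2
L1[0] = 0; L2[0][2] = 23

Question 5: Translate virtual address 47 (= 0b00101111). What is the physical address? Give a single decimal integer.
Answer: 383

Derivation:
vaddr = 47 = 0b00101111
Split: l1_idx=0, l2_idx=2, offset=15
L1[0] = 0
L2[0][2] = 23
paddr = 23 * 16 + 15 = 383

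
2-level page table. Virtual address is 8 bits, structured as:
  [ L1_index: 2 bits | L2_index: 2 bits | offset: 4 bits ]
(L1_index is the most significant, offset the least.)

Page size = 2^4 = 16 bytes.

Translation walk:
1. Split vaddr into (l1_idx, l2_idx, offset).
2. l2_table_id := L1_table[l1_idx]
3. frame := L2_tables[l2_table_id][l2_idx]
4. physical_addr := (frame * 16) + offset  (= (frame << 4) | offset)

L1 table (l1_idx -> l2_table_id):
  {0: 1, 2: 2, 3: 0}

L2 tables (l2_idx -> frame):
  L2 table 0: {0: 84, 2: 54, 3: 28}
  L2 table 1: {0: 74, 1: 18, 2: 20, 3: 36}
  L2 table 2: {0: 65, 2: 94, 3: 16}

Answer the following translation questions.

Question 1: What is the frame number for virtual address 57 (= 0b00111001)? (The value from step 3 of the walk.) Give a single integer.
vaddr = 57: l1_idx=0, l2_idx=3
L1[0] = 1; L2[1][3] = 36

Answer: 36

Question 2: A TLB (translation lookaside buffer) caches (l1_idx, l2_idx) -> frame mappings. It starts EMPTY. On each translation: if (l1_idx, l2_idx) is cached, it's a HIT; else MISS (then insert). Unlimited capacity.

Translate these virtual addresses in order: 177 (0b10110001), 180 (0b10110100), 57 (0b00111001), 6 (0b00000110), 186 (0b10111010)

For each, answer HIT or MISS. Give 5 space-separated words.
Answer: MISS HIT MISS MISS HIT

Derivation:
vaddr=177: (2,3) not in TLB -> MISS, insert
vaddr=180: (2,3) in TLB -> HIT
vaddr=57: (0,3) not in TLB -> MISS, insert
vaddr=6: (0,0) not in TLB -> MISS, insert
vaddr=186: (2,3) in TLB -> HIT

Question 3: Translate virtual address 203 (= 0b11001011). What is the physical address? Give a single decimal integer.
vaddr = 203 = 0b11001011
Split: l1_idx=3, l2_idx=0, offset=11
L1[3] = 0
L2[0][0] = 84
paddr = 84 * 16 + 11 = 1355

Answer: 1355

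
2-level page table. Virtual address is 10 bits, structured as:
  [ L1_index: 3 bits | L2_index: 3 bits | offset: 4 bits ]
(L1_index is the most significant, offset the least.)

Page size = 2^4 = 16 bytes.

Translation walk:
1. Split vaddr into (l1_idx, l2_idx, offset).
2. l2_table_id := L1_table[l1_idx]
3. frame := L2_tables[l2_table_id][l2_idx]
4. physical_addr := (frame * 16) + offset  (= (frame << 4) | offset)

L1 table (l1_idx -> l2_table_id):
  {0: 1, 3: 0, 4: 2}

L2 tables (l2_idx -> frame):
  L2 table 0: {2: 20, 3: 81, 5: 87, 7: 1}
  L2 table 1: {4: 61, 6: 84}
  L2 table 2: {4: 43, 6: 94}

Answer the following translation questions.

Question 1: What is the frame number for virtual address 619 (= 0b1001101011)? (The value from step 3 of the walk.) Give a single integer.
Answer: 94

Derivation:
vaddr = 619: l1_idx=4, l2_idx=6
L1[4] = 2; L2[2][6] = 94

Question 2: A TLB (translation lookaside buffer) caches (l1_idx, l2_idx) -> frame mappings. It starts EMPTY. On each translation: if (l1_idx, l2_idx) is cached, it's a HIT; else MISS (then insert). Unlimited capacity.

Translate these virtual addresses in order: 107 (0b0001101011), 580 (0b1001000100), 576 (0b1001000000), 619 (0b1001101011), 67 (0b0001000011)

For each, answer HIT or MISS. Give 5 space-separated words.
vaddr=107: (0,6) not in TLB -> MISS, insert
vaddr=580: (4,4) not in TLB -> MISS, insert
vaddr=576: (4,4) in TLB -> HIT
vaddr=619: (4,6) not in TLB -> MISS, insert
vaddr=67: (0,4) not in TLB -> MISS, insert

Answer: MISS MISS HIT MISS MISS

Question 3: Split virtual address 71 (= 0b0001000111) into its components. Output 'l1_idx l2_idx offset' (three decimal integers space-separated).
Answer: 0 4 7

Derivation:
vaddr = 71 = 0b0001000111
  top 3 bits -> l1_idx = 0
  next 3 bits -> l2_idx = 4
  bottom 4 bits -> offset = 7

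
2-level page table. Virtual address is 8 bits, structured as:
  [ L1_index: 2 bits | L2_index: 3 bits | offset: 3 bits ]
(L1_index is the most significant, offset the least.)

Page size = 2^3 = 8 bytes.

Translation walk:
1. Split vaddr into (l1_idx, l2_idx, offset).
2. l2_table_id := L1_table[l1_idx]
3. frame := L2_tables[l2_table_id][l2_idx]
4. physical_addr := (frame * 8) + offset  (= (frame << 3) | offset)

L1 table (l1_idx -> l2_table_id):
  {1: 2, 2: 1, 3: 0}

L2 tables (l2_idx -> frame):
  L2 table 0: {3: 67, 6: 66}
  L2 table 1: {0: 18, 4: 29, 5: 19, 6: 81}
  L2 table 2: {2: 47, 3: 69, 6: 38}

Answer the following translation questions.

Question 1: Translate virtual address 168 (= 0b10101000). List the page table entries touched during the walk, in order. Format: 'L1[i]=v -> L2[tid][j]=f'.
vaddr = 168 = 0b10101000
Split: l1_idx=2, l2_idx=5, offset=0

Answer: L1[2]=1 -> L2[1][5]=19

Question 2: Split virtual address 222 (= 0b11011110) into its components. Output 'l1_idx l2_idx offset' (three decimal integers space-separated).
vaddr = 222 = 0b11011110
  top 2 bits -> l1_idx = 3
  next 3 bits -> l2_idx = 3
  bottom 3 bits -> offset = 6

Answer: 3 3 6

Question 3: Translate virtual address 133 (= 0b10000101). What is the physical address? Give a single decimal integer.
vaddr = 133 = 0b10000101
Split: l1_idx=2, l2_idx=0, offset=5
L1[2] = 1
L2[1][0] = 18
paddr = 18 * 8 + 5 = 149

Answer: 149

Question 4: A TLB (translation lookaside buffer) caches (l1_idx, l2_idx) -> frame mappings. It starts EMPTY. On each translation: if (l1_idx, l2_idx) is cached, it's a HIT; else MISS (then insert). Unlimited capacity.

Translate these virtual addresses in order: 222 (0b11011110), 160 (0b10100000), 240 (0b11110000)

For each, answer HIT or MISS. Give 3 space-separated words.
Answer: MISS MISS MISS

Derivation:
vaddr=222: (3,3) not in TLB -> MISS, insert
vaddr=160: (2,4) not in TLB -> MISS, insert
vaddr=240: (3,6) not in TLB -> MISS, insert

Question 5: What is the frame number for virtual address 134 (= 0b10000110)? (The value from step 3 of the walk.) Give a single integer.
vaddr = 134: l1_idx=2, l2_idx=0
L1[2] = 1; L2[1][0] = 18

Answer: 18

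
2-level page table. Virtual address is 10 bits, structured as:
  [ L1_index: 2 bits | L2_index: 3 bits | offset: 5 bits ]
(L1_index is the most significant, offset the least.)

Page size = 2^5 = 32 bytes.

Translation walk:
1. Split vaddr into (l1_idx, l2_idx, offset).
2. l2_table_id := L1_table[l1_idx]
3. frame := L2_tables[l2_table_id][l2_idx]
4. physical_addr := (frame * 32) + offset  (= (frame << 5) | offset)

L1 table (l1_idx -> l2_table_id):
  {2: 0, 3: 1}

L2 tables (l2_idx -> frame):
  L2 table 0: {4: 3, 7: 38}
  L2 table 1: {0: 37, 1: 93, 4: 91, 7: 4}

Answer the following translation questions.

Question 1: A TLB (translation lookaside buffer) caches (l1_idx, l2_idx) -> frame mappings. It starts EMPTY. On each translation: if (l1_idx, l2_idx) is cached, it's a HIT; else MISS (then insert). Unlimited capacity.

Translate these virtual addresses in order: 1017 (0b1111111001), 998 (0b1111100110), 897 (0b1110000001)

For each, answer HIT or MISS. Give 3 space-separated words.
vaddr=1017: (3,7) not in TLB -> MISS, insert
vaddr=998: (3,7) in TLB -> HIT
vaddr=897: (3,4) not in TLB -> MISS, insert

Answer: MISS HIT MISS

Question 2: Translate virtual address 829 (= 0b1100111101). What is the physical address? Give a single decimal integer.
vaddr = 829 = 0b1100111101
Split: l1_idx=3, l2_idx=1, offset=29
L1[3] = 1
L2[1][1] = 93
paddr = 93 * 32 + 29 = 3005

Answer: 3005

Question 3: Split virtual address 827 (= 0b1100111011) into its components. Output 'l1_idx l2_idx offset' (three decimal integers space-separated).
Answer: 3 1 27

Derivation:
vaddr = 827 = 0b1100111011
  top 2 bits -> l1_idx = 3
  next 3 bits -> l2_idx = 1
  bottom 5 bits -> offset = 27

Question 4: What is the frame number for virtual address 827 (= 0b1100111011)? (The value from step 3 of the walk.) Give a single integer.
Answer: 93

Derivation:
vaddr = 827: l1_idx=3, l2_idx=1
L1[3] = 1; L2[1][1] = 93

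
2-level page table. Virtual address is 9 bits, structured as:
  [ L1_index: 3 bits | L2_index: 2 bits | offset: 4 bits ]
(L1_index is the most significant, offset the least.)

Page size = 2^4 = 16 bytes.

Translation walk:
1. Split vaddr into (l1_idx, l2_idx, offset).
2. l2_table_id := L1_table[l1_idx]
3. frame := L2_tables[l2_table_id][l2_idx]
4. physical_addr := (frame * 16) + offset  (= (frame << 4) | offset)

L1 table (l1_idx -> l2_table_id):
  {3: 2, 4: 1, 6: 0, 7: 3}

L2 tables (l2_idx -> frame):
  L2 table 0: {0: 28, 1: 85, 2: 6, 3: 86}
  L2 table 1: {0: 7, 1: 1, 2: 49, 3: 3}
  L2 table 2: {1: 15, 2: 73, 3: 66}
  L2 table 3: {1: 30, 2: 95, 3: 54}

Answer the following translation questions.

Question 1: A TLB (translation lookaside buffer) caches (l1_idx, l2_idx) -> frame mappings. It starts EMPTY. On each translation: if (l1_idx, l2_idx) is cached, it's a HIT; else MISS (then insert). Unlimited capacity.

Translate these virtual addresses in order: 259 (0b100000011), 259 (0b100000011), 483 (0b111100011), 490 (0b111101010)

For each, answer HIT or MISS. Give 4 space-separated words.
Answer: MISS HIT MISS HIT

Derivation:
vaddr=259: (4,0) not in TLB -> MISS, insert
vaddr=259: (4,0) in TLB -> HIT
vaddr=483: (7,2) not in TLB -> MISS, insert
vaddr=490: (7,2) in TLB -> HIT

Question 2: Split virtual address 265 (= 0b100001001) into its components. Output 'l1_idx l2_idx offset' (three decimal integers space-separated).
Answer: 4 0 9

Derivation:
vaddr = 265 = 0b100001001
  top 3 bits -> l1_idx = 4
  next 2 bits -> l2_idx = 0
  bottom 4 bits -> offset = 9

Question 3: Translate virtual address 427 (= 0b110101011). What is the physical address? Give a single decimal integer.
vaddr = 427 = 0b110101011
Split: l1_idx=6, l2_idx=2, offset=11
L1[6] = 0
L2[0][2] = 6
paddr = 6 * 16 + 11 = 107

Answer: 107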